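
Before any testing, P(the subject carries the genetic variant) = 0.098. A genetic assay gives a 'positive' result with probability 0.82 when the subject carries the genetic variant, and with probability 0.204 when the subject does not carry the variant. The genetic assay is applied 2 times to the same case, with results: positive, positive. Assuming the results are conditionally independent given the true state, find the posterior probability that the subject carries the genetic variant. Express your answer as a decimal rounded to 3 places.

Posterior P(H) ≈ 0.637

With H the event that the subject carries the genetic variant, the joint likelihood of the observed sequence is P(data|H) = 0.82·0.82 = 0.67240 and P(data|¬H) = 0.204·0.204 = 0.041616.
Bayes: P(H|data) = 0.098·0.67240 / (0.098·0.67240 + 0.902·0.041616) = 0.065895/0.10343 = 0.6371.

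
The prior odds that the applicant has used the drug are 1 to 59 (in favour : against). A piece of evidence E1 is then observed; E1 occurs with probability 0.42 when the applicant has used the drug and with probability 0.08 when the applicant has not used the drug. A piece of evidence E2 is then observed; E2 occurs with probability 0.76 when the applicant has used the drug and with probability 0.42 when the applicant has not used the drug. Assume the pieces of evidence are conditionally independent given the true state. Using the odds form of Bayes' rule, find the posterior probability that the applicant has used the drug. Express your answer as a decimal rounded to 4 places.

Posterior probability ≈ 0.1387

Prior odds = 1/59 = 0.016949. In log-odds, ln(0.016949) = -4.0775.
Add log likelihood ratios: ln(5.2500) + ln(1.8095) = 2.2513.
Posterior log-odds = -1.8262, so posterior odds = exp(-1.8262) = 0.16102. Converting, P(H|E) = 0.16102/1.1610 = 0.1387.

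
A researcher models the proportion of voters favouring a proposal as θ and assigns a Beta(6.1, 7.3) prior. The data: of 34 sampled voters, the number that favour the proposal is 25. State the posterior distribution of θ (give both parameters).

The binomial likelihood is conjugate to the Beta prior: with 25 successes and 9 failures, the posterior is Beta(6.1+25, 7.3+9) = Beta(31.1, 16.3).

Posterior: Beta(31.1, 16.3)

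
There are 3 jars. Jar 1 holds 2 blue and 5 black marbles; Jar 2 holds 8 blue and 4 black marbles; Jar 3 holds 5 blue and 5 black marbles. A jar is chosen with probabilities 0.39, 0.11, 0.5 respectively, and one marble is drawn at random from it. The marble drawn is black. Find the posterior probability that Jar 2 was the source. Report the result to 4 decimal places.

Tabulate prior·likelihood by source: [1] prior 0.39, lik 0.7143, product 0.2786; [2] prior 0.11, lik 0.3333, product 0.03667; [3] prior 0.5, lik 0.5, product 0.2500.
Normalizing constant = 0.56524; the posterior for Jar 2 is its product over the sum, 0.03667/0.56524 = 0.0649.

Posterior probability ≈ 0.0649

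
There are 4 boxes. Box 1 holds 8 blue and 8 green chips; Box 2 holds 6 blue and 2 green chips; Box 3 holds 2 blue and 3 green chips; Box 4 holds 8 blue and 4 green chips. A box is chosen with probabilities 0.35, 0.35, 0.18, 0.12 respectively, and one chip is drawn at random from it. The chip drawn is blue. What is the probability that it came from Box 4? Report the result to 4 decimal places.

P(blue|Box 1) = 0.5; P(blue|Box 2) = 0.75; P(blue|Box 3) = 0.4; P(blue|Box 4) = 0.6667.
Prior × likelihood for each source: 0.35·0.5=0.1750, 0.35·0.75=0.2625, 0.18·0.4=0.07200, 0.12·0.6667=0.08000. Summing gives P(blue) = 0.58950.
P(Box 4 | blue) = 0.08000 / 0.58950 = 0.1357.

Posterior probability ≈ 0.1357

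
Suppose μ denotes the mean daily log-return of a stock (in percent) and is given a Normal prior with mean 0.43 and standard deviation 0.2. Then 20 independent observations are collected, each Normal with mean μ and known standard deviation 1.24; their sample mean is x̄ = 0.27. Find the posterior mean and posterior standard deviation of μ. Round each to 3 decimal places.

Posterior mean ≈ 0.375; posterior SD ≈ 0.162

With known σ, the Normal prior is conjugate. Weight on the data is w = (n/σ²)/(n/σ² + 1/τ₀²) = 13.0073/(13.0073+25.0000) = 0.34223.
Posterior mean = w·x̄ + (1−w)·μ₀ = 0.34223·0.27 + 0.65777·0.43 = 0.375. Posterior variance = 1/(13.0073+25.0000) = 0.0263107, so SD = 0.162.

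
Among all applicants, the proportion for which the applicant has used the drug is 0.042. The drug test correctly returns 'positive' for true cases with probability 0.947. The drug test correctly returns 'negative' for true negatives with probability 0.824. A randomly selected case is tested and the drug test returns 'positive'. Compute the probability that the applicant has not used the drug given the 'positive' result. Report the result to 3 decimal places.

P(¬H | E) ≈ 0.809

Let H be the event that the applicant has used the drug. P(H) = 0.042, so P(¬H) = 0.958. With E the 'positive' result, P(E|H) = 0.947 and P(E|¬H) = 0.176.
P(E) = 0.947·0.042 + 0.176·0.958 = 0.039774 + 0.16861 = 0.20838.
By Bayes' theorem, P(H|E) = 0.039774 / 0.20838 = 0.191. Hence P(¬H|E) = 1 − 0.191 = 0.809.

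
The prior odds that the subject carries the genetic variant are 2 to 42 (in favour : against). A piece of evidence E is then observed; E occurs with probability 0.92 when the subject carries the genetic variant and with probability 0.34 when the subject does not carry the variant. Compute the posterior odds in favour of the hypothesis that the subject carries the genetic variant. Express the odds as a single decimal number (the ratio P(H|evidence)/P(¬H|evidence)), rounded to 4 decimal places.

Posterior odds ≈ 0.1289

Prior odds = 2/42 = 0.047619. In log-odds, ln(0.047619) = -3.0445.
Add log likelihood ratio: ln(2.7059) = 0.99543.
Posterior log-odds = -2.0491, so posterior odds = exp(-2.0491) = 0.12885.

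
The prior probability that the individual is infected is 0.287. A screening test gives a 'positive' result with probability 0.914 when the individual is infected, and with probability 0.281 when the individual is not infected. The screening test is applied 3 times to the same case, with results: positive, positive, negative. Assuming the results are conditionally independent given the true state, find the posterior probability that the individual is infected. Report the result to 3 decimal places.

Posterior P(H) ≈ 0.337

Let H be the event that the individual is infected; start with P(H) = 0.287. P('positive'|H) = 0.914, P('positive'|¬H) = 0.281.
Update on result 1 ('positive'): P(H) ← 0.914·0.2870 / (0.914·0.2870 + 0.281·0.7130) = 0.26232/0.46267 = 0.5670.
Update on result 2 ('positive'): P(H) ← 0.914·0.5670 / (0.914·0.5670 + 0.281·0.4330) = 0.51821/0.63989 = 0.8098.
Update on result 3 ('negative'): P(H) ← 0.086·0.8098 / (0.086·0.8098 + 0.719·0.1902) = 0.069646/0.20637 = 0.3375.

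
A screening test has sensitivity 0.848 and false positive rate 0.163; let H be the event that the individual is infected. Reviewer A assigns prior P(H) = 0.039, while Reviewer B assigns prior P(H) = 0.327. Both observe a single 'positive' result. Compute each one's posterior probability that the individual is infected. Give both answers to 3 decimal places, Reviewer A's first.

The likelihood ratio for a 'positive' result is 0.848/0.163 = 5.2025.
Reviewer A: prior odds 0.039/0.961 = 0.040583; posterior odds 0.21113; posterior probability 0.174.
Reviewer B: prior odds 0.327/0.673 = 0.48588; posterior odds 2.5278; posterior probability 0.717.

Reviewer A: 0.174; Reviewer B: 0.717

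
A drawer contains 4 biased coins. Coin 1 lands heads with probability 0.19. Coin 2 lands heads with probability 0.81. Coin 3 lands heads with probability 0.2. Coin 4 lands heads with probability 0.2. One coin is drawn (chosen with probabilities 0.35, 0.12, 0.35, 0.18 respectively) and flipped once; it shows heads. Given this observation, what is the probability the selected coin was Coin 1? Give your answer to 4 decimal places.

Posterior probability ≈ 0.2466

Tabulate prior·likelihood by source: [1] prior 0.35, lik 0.19, product 0.06650; [2] prior 0.12, lik 0.81, product 0.09720; [3] prior 0.35, lik 0.2, product 0.07000; [4] prior 0.18, lik 0.2, product 0.03600.
Normalizing constant = 0.26970; the posterior for Coin 1 is its product over the sum, 0.06650/0.26970 = 0.2466.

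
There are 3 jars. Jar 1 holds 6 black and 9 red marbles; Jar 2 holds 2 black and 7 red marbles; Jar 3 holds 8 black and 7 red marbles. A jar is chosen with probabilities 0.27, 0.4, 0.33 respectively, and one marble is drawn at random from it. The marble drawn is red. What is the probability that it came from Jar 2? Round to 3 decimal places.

Tabulate prior·likelihood by source: [1] prior 0.27, lik 0.6, product 0.1620; [2] prior 0.4, lik 0.7778, product 0.3111; [3] prior 0.33, lik 0.4667, product 0.1540.
Normalizing constant = 0.62711; the posterior for Jar 2 is its product over the sum, 0.3111/0.62711 = 0.496.

Posterior probability ≈ 0.496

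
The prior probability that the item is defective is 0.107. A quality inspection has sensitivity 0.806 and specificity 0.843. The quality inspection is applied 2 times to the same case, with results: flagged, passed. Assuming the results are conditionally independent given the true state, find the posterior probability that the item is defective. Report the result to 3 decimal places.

Posterior P(H) ≈ 0.124

With H the event that the item is defective, the joint likelihood of the observed sequence is P(data|H) = 0.806·0.194 = 0.15636 and P(data|¬H) = 0.157·0.843 = 0.13235.
Bayes: P(H|data) = 0.107·0.15636 / (0.107·0.15636 + 0.893·0.13235) = 0.016731/0.13492 = 0.1240.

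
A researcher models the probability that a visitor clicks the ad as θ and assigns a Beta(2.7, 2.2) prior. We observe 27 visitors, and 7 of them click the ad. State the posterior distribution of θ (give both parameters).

The binomial likelihood is conjugate to the Beta prior: with 7 successes and 20 failures, the posterior is Beta(2.7+7, 2.2+20) = Beta(9.7, 22.2).

Posterior: Beta(9.7, 22.2)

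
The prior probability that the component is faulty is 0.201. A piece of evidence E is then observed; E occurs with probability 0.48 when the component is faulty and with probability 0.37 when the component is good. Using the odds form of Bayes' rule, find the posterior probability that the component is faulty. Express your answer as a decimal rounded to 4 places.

Posterior probability ≈ 0.2461

Prior odds = 0.201/(1−0.201) = 0.25156. In log-odds, ln(0.25156) = -1.3801.
Add log likelihood ratio: ln(1.2973) = 0.26028.
Posterior log-odds = -1.1198, so posterior odds = exp(-1.1198) = 0.32635. Converting, P(H|E) = 0.32635/1.3264 = 0.2461.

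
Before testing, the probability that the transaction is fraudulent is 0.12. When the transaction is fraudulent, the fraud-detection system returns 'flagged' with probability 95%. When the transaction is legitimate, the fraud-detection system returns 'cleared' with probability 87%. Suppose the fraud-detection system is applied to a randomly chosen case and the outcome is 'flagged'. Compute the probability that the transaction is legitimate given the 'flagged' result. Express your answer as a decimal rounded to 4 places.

Write H for 'the transaction is fraudulent'. Prior odds H:¬H = 0.12/0.88 = 0.13636. For the 'flagged' outcome, the likelihood ratio is 0.95/0.13 = 7.3077.
Posterior odds = 0.13636 × 7.3077 = 0.99650, so P(H|E) = 0.99650/(1+0.99650) = 0.4991. Then P(¬H|E) = 1 − 0.4991 = 0.5009.

P(¬H | E) ≈ 0.5009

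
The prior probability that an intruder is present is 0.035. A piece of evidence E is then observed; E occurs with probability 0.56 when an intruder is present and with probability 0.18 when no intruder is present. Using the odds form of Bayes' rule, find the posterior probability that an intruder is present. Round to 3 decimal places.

Prior odds = 0.035/(1−0.035) = 0.036269. In log-odds, ln(0.036269) = -3.3168.
Add log likelihood ratio: ln(3.1111) = 1.1350.
Posterior log-odds = -2.1818, so posterior odds = exp(-2.1818) = 0.11284. Converting, P(H|E) = 0.11284/1.1128 = 0.101.

Posterior probability ≈ 0.101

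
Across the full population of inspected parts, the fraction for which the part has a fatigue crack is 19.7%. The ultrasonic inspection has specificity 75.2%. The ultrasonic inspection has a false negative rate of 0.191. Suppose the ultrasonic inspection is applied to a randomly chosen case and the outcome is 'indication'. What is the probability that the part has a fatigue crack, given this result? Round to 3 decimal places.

Write H for 'the part has a fatigue crack'. Prior odds H:¬H = 0.197/0.803 = 0.24533. For the 'indication' outcome, the likelihood ratio is 0.809/0.248 = 3.2621.
Posterior odds = 0.24533 × 3.2621 = 0.80029, so P(H|E) = 0.80029/(1+0.80029) = 0.445.

P(H | E) ≈ 0.445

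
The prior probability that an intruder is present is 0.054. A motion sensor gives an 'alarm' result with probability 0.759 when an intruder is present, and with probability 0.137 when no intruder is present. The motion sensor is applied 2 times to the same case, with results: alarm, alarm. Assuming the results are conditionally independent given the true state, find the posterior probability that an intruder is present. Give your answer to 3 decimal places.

Posterior P(H) ≈ 0.637

With H the event that an intruder is present, the joint likelihood of the observed sequence is P(data|H) = 0.759·0.759 = 0.57608 and P(data|¬H) = 0.137·0.137 = 0.018769.
Bayes: P(H|data) = 0.054·0.57608 / (0.054·0.57608 + 0.946·0.018769) = 0.031108/0.048864 = 0.6366.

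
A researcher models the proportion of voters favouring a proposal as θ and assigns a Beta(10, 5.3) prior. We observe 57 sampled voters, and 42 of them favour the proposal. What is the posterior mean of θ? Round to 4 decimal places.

Observing 42 successes and 15 failures updates Beta(10, 5.3) by adding the success and failure counts to the two shape parameters: α = 10+42 = 52, β = 5.3+15 = 20.3.
Posterior mean = α/(α+β) = 52/72.3 = 0.7192.

Posterior mean ≈ 0.7192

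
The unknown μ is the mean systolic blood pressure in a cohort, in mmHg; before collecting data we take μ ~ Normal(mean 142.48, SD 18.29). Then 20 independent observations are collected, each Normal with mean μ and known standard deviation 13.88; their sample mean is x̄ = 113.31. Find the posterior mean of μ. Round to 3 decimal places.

Posterior mean ≈ 114.126

With known σ, the Normal prior is conjugate. Weight on the data is w = (n/σ²)/(n/σ² + 1/τ₀²) = 0.103813/(0.103813+0.00298932) = 0.97201.
Posterior mean = w·x̄ + (1−w)·μ₀ = 0.97201·113.31 + 0.027989·142.48 = 114.126.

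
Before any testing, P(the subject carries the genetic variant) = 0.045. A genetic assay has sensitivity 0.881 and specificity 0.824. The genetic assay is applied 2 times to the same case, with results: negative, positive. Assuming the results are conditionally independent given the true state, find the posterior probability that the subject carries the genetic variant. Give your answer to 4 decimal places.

Posterior P(H) ≈ 0.0329

Let H be the event that the subject carries the genetic variant; start with P(H) = 0.045. P('positive'|H) = 0.881, P('positive'|¬H) = 0.176.
Update on result 1 ('negative'): P(H) ← 0.119·0.0450 / (0.119·0.0450 + 0.824·0.9550) = 0.0053550/0.79227 = 0.0068.
Update on result 2 ('positive'): P(H) ← 0.881·0.0068 / (0.881·0.0068 + 0.176·0.9932) = 0.0059547/0.18077 = 0.0329.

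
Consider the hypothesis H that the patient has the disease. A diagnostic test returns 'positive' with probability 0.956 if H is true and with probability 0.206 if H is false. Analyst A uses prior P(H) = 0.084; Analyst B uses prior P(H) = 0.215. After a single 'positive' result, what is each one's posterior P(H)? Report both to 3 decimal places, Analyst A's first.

P('+'|H) = 0.956, P('+'|¬H) = 0.206.
Analyst A: numerator 0.956·0.084 = 0.080304; evidence = 0.080304+0.206·0.916 = 0.26900; posterior = 0.299.
Analyst B: numerator 0.956·0.215 = 0.20554; evidence = 0.20554+0.206·0.785 = 0.36725; posterior = 0.560.

Analyst A: 0.299; Analyst B: 0.560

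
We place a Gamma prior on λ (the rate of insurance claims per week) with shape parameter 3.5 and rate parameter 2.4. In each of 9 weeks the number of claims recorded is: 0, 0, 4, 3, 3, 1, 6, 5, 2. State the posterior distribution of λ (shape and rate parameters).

Posterior: Gamma(shape=27.5, rate=11.4)

The Poisson likelihood adds the total count to the shape and the number of exposure periods to the rate. Here ∑xᵢ = 24 and n = 9, so shape 3.5→27.5 and rate 2.4→11.4.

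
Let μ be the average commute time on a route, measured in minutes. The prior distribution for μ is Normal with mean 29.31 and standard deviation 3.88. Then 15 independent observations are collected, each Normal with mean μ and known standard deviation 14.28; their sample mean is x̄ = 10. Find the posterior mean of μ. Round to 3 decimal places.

Prior precision 1/τ₀² = 1/3.88² = 0.0664258; data precision n/σ² = 15/14.28² = 0.0735588.
Posterior precision = 0.0664258 + 0.0735588 = 0.139985.
Posterior mean = (0.0664258·29.31 + 0.0735588·10) / 0.139985 = 19.163.

Posterior mean ≈ 19.163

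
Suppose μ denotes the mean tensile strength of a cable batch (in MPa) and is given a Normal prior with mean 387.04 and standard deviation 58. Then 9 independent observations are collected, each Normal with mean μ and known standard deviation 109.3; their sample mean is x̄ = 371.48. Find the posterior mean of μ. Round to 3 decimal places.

Prior precision 1/τ₀² = 1/58² = 0.00029727; data precision n/σ² = 9/109.3² = 0.00075336.
Posterior precision = 0.00029727 + 0.00075336 = 0.00105062.
Posterior mean = (0.00029727·387.04 + 0.00075336·371.48) / 0.00105062 = 375.883.

Posterior mean ≈ 375.883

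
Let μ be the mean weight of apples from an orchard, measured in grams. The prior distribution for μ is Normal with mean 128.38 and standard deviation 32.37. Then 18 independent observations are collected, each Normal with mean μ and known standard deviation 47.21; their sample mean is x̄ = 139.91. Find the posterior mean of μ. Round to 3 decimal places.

Posterior mean ≈ 138.691

With known σ, the Normal prior is conjugate. Weight on the data is w = (n/σ²)/(n/σ² + 1/τ₀²) = 0.00807615/(0.00807615+0.00095437) = 0.89432.
Posterior mean = w·x̄ + (1−w)·μ₀ = 0.89432·139.91 + 0.10568·128.38 = 138.691.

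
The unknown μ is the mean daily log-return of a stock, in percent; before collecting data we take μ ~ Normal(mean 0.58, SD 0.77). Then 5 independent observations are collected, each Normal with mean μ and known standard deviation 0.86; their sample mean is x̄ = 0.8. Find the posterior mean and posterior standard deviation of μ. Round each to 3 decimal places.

Prior precision 1/τ₀² = 1/0.77² = 1.68663; data precision n/σ² = 5/0.86² = 6.76041.
Posterior precision = 1.68663 + 6.76041 = 8.44704, giving posterior SD = 1/√8.44704 = 0.344.
Posterior mean = (1.68663·0.58 + 6.76041·0.8) / 8.44704 = 0.756.

Posterior mean ≈ 0.756; posterior SD ≈ 0.344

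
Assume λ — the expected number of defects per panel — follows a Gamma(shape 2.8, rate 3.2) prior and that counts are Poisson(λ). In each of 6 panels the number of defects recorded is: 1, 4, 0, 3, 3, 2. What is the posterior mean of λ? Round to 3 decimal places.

The Poisson likelihood adds the total count to the shape and the number of exposure periods to the rate. Here ∑xᵢ = 13 and n = 6, so shape 2.8→15.8 and rate 3.2→9.2.
Posterior mean = shape/rate = 15.8/9.2 = 1.717.

Posterior mean ≈ 1.717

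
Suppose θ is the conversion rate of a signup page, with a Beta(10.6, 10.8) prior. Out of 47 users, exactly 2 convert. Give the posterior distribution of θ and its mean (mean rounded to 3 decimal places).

Posterior: Beta(12.6, 55.8); mean ≈ 0.184

The binomial likelihood is conjugate to the Beta prior: with 2 successes and 45 failures, the posterior is Beta(10.6+2, 10.8+45) = Beta(12.6, 55.8).
Posterior mean = α/(α+β) = 12.6/68.4 = 0.184.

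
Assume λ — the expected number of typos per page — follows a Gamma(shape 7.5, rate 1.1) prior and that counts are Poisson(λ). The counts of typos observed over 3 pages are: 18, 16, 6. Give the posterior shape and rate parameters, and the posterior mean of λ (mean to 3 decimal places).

Posterior: Gamma(shape=47.5, rate=4.1); mean ≈ 11.585

The Poisson likelihood adds the total count to the shape and the number of exposure periods to the rate. Here ∑xᵢ = 40 and n = 3, so shape 7.5→47.5 and rate 1.1→4.1.
E[λ | data] = 47.5/4.1 = 11.585.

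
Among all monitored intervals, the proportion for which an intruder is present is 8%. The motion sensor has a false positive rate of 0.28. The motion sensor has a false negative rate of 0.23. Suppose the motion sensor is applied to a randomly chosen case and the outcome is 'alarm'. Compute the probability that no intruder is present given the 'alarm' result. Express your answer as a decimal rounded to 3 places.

Let H be the event that an intruder is present. P(H) = 0.08, so P(¬H) = 0.92. With E the 'alarm' result, P(E|H) = 0.77 and P(E|¬H) = 0.28.
P(E) = 0.77·0.08 + 0.28·0.92 = 0.061600 + 0.25760 = 0.31920.
By Bayes' theorem, P(H|E) = 0.061600 / 0.31920 = 0.193. Hence P(¬H|E) = 1 − 0.193 = 0.807.

P(¬H | E) ≈ 0.807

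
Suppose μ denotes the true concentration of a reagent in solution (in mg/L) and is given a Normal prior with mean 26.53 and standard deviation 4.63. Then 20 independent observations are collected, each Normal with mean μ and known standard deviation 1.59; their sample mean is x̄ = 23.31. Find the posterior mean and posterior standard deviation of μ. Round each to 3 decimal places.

Prior precision 1/τ₀² = 1/4.63² = 0.0466485; data precision n/σ² = 20/1.59² = 7.91108.
Posterior precision = 0.0466485 + 7.91108 = 7.95773, giving posterior SD = 1/√7.95773 = 0.354.
Posterior mean = (0.0466485·26.53 + 7.91108·23.31) / 7.95773 = 23.329.

Posterior mean ≈ 23.329; posterior SD ≈ 0.354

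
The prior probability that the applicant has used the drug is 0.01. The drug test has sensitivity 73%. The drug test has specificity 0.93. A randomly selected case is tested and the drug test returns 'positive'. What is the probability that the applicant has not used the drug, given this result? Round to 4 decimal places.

P(¬H | E) ≈ 0.9047

Let H be the event that the applicant has used the drug. P(H) = 0.01, so P(¬H) = 0.99. With E the 'positive' result, P(E|H) = 0.73 and P(E|¬H) = 0.07.
P(E) = 0.73·0.01 + 0.07·0.99 = 0.0073000 + 0.069300 = 0.076600.
By Bayes' theorem, P(H|E) = 0.0073000 / 0.076600 = 0.0953. Hence P(¬H|E) = 1 − 0.0953 = 0.9047.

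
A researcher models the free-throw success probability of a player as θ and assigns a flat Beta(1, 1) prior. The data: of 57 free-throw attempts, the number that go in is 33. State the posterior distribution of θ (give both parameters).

Observing 33 successes and 24 failures updates Beta(1, 1) by adding the success and failure counts to the two shape parameters: α = 1+33 = 34, β = 1+24 = 25.

Posterior: Beta(34, 25)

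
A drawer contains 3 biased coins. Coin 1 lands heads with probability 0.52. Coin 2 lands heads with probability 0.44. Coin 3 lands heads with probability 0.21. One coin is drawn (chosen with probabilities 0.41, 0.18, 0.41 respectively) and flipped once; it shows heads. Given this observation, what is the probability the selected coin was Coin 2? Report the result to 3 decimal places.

Posterior probability ≈ 0.209

Tabulate prior·likelihood by source: [1] prior 0.41, lik 0.52, product 0.2132; [2] prior 0.18, lik 0.44, product 0.07920; [3] prior 0.41, lik 0.21, product 0.08610.
Normalizing constant = 0.37850; the posterior for Coin 2 is its product over the sum, 0.07920/0.37850 = 0.209.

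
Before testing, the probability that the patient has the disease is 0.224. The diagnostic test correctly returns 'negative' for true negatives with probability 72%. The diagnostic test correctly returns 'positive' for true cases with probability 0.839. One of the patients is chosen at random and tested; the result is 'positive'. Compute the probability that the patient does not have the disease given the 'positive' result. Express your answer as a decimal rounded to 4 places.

Write H for 'the patient has the disease'. Prior odds H:¬H = 0.224/0.776 = 0.28866. For the 'positive' outcome, the likelihood ratio is 0.839/0.28 = 2.9964.
Posterior odds = 0.28866 × 2.9964 = 0.86495, so P(H|E) = 0.86495/(1+0.86495) = 0.4638. Then P(¬H|E) = 1 − 0.4638 = 0.5362.

P(¬H | E) ≈ 0.5362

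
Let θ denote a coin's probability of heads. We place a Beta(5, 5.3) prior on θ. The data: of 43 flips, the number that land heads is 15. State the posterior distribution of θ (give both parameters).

The binomial likelihood is conjugate to the Beta prior: with 15 successes and 28 failures, the posterior is Beta(5+15, 5.3+28) = Beta(20, 33.3).

Posterior: Beta(20, 33.3)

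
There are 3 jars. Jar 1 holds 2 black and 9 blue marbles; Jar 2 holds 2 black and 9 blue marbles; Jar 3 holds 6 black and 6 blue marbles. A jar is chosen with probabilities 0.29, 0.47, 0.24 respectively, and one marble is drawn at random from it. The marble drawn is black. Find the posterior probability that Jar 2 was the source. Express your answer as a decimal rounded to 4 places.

Tabulate prior·likelihood by source: [1] prior 0.29, lik 0.1818, product 0.05273; [2] prior 0.47, lik 0.1818, product 0.08545; [3] prior 0.24, lik 0.5, product 0.1200.
Normalizing constant = 0.25818; the posterior for Jar 2 is its product over the sum, 0.08545/0.25818 = 0.3310.

Posterior probability ≈ 0.3310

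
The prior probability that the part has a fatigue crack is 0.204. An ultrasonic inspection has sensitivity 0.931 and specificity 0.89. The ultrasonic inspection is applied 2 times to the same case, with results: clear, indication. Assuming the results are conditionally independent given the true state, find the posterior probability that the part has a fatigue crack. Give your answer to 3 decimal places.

With H the event that the part has a fatigue crack, the joint likelihood of the observed sequence is P(data|H) = 0.069·0.931 = 0.064239 and P(data|¬H) = 0.89·0.11 = 0.097900.
Bayes: P(H|data) = 0.204·0.064239 / (0.204·0.064239 + 0.796·0.097900) = 0.013105/0.091033 = 0.1440.

Posterior P(H) ≈ 0.144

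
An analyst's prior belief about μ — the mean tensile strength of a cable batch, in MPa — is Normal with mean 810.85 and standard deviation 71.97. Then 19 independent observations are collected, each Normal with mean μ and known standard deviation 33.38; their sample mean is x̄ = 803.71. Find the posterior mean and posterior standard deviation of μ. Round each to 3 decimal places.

Posterior mean ≈ 803.790; posterior SD ≈ 7.615

With known σ, the Normal prior is conjugate. Weight on the data is w = (n/σ²)/(n/σ² + 1/τ₀²) = 0.0170522/(0.0170522+0.00019306) = 0.98880.
Posterior mean = w·x̄ + (1−w)·μ₀ = 0.98880·803.71 + 0.011195·810.85 = 803.790. Posterior variance = 1/(0.0170522+0.00019306) = 57.9869, so SD = 7.615.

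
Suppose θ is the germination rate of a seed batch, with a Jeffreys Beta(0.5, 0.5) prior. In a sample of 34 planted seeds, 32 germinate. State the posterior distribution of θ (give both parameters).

The binomial likelihood is conjugate to the Beta prior: with 32 successes and 2 failures, the posterior is Beta(0.5+32, 0.5+2) = Beta(32.5, 2.5).

Posterior: Beta(32.5, 2.5)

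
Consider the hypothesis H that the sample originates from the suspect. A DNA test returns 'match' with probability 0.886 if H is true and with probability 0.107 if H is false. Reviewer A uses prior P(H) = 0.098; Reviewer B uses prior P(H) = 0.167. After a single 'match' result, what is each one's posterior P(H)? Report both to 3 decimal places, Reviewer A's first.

Reviewer A: 0.474; Reviewer B: 0.624

P('+'|H) = 0.886, P('+'|¬H) = 0.107.
Reviewer A: numerator 0.886·0.098 = 0.086828; evidence = 0.086828+0.107·0.902 = 0.18334; posterior = 0.474.
Reviewer B: numerator 0.886·0.167 = 0.14796; evidence = 0.14796+0.107·0.833 = 0.23709; posterior = 0.624.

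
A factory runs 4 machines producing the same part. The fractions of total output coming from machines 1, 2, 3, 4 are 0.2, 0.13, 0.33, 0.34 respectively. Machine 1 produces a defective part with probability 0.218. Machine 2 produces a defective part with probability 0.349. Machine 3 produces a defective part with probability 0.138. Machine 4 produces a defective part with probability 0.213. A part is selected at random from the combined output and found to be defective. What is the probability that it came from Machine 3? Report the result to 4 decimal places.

Posterior probability ≈ 0.2201

Tabulate prior·likelihood by source: [1] prior 0.2, lik 0.218, product 0.04360; [2] prior 0.13, lik 0.349, product 0.04537; [3] prior 0.33, lik 0.138, product 0.04554; [4] prior 0.34, lik 0.213, product 0.07242.
Normalizing constant = 0.20693; the posterior for Machine 3 is its product over the sum, 0.04554/0.20693 = 0.2201.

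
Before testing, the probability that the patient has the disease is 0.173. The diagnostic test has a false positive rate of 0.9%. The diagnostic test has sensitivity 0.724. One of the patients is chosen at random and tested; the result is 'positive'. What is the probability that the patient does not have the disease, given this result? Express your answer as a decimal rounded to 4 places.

P(¬H | E) ≈ 0.0561

Write H for 'the patient has the disease'. Prior odds H:¬H = 0.173/0.827 = 0.20919. For the 'positive' outcome, the likelihood ratio is 0.724/0.009 = 80.444.
Posterior odds = 0.20919 × 80.444 = 16.828, so P(H|E) = 16.828/(1+16.828) = 0.9439. Then P(¬H|E) = 1 − 0.9439 = 0.0561.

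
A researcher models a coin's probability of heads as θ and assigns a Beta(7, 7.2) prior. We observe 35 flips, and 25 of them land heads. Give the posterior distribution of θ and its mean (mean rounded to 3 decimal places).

Observing 25 successes and 10 failures updates Beta(7, 7.2) by adding the success and failure counts to the two shape parameters: α = 7+25 = 32, β = 7.2+10 = 17.2.
E[θ | data] = 32/(32+17.2) = 0.650.

Posterior: Beta(32, 17.2); mean ≈ 0.650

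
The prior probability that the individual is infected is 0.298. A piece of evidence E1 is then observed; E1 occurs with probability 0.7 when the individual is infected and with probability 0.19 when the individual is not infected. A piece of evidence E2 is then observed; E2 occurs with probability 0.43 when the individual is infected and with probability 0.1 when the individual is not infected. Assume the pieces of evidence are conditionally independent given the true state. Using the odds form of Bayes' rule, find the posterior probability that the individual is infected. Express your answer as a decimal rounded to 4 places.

Posterior probability ≈ 0.8706

Prior odds = 0.298/(1−0.298) = 0.42450. In log-odds, ln(0.42450) = -0.85684.
Add log likelihood ratios: ln(3.6842) + ln(4.3000) = 2.7627.
Posterior log-odds = 1.9058, so posterior odds = exp(1.9058) = 6.7250. Converting, P(H|E) = 6.7250/7.7250 = 0.8706.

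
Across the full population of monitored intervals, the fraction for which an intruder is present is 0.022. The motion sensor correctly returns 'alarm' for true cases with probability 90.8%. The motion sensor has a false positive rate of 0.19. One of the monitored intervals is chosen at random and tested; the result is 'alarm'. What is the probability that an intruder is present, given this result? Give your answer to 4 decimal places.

Let H be the event that an intruder is present. P(H) = 0.022, so P(¬H) = 0.978. With E the 'alarm' result, P(E|H) = 0.908 and P(E|¬H) = 0.19.
P(E) = 0.908·0.022 + 0.19·0.978 = 0.019976 + 0.18582 = 0.20580.
By Bayes' theorem, P(H|E) = 0.019976 / 0.20580 = 0.0971.

P(H | E) ≈ 0.0971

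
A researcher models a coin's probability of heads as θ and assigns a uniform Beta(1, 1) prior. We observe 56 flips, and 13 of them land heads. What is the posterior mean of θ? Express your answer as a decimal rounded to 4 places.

Observing 13 successes and 43 failures updates Beta(1, 1) by adding the success and failure counts to the two shape parameters: α = 1+13 = 14, β = 1+43 = 44.
E[θ | data] = 14/(14+44) = 0.2414.

Posterior mean ≈ 0.2414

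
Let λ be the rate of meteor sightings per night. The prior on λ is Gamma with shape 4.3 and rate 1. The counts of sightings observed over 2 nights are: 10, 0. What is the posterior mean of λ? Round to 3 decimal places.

Total count ∑xᵢ = 10 over n = 2 nights.
Gamma is conjugate to the Poisson likelihood: posterior is Gamma(shape = 4.3+10 = 14.3, rate = 1+2 = 3).
E[λ | data] = 14.3/3 = 4.767.

Posterior mean ≈ 4.767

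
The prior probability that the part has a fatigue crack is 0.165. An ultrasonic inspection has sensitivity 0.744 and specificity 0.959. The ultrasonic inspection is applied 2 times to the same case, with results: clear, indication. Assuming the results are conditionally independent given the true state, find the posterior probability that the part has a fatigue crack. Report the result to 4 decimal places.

Posterior P(H) ≈ 0.4891

Let H be the event that the part has a fatigue crack; start with P(H) = 0.165. P('indication'|H) = 0.744, P('indication'|¬H) = 0.041.
Update on result 1 ('clear'): P(H) ← 0.256·0.1650 / (0.256·0.1650 + 0.959·0.8350) = 0.042240/0.84301 = 0.0501.
Update on result 2 ('indication'): P(H) ← 0.744·0.0501 / (0.744·0.0501 + 0.041·0.9499) = 0.037279/0.076225 = 0.4891.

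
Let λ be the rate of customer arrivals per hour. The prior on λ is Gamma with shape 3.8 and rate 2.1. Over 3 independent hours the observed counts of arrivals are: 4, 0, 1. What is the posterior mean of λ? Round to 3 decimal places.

Posterior mean ≈ 1.725

The Poisson likelihood adds the total count to the shape and the number of exposure periods to the rate. Here ∑xᵢ = 5 and n = 3, so shape 3.8→8.8 and rate 2.1→5.1.
E[λ | data] = 8.8/5.1 = 1.725.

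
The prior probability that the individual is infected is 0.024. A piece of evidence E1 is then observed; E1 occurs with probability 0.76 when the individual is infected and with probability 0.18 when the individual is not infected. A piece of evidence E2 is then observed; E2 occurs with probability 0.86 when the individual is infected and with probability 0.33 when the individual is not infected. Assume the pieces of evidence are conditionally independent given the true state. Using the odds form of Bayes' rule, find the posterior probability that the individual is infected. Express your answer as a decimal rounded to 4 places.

Posterior probability ≈ 0.2130

Prior odds = 0.024/(1−0.024) = 0.024590.
Likelihood ratio for E1 = 0.76/0.18 = 4.2222.
Likelihood ratio for E2 = 0.86/0.33 = 2.6061.
Posterior odds = prior odds × LR₁ × LR₂ = 0.27057.
Posterior probability = odds/(1+odds) = 0.27057/1.2706 = 0.2130.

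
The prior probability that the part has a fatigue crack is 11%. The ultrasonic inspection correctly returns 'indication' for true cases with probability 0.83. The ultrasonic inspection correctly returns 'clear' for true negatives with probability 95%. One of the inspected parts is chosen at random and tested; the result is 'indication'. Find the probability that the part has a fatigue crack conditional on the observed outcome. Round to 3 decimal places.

P(H | E) ≈ 0.672

Write H for 'the part has a fatigue crack'. Prior odds H:¬H = 0.11/0.89 = 0.12360. For the 'indication' outcome, the likelihood ratio is 0.83/0.05 = 16.600.
Posterior odds = 0.12360 × 16.600 = 2.0517, so P(H|E) = 2.0517/(1+2.0517) = 0.672.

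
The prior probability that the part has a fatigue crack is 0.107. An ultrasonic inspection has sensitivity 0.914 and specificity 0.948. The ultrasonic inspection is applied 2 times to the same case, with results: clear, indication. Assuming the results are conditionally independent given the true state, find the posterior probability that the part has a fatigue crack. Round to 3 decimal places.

Let H be the event that the part has a fatigue crack; start with P(H) = 0.107. P('indication'|H) = 0.914, P('indication'|¬H) = 0.052.
Update on result 1 ('clear'): P(H) ← 0.086·0.1070 / (0.086·0.1070 + 0.948·0.8930) = 0.0092020/0.85577 = 0.0108.
Update on result 2 ('indication'): P(H) ← 0.914·0.0108 / (0.914·0.0108 + 0.052·0.9892) = 0.0098282/0.061269 = 0.1604.

Posterior P(H) ≈ 0.160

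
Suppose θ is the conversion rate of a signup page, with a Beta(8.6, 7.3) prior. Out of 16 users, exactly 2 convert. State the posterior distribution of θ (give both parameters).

Posterior: Beta(10.6, 21.3)

The binomial likelihood is conjugate to the Beta prior: with 2 successes and 14 failures, the posterior is Beta(8.6+2, 7.3+14) = Beta(10.6, 21.3).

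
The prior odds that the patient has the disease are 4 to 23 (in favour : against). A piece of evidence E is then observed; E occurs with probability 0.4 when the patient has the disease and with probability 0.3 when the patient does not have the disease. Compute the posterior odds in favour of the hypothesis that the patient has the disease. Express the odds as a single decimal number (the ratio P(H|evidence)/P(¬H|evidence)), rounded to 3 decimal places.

Posterior odds ≈ 0.232

Prior odds = 4/23 = 0.17391.
Likelihood ratio for E = 0.4/0.3 = 1.3333.
Posterior odds = prior odds × LR = 0.23188.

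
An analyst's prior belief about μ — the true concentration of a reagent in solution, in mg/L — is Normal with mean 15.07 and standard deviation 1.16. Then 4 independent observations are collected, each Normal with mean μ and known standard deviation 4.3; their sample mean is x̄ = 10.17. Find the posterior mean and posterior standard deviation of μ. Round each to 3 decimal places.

Posterior mean ≈ 13.965; posterior SD ≈ 1.021

Prior precision 1/τ₀² = 1/1.16² = 0.743163; data precision n/σ² = 4/4.3² = 0.216333.
Posterior precision = 0.743163 + 0.216333 = 0.959496, giving posterior SD = 1/√0.959496 = 1.021.
Posterior mean = (0.743163·15.07 + 0.216333·10.17) / 0.959496 = 13.965.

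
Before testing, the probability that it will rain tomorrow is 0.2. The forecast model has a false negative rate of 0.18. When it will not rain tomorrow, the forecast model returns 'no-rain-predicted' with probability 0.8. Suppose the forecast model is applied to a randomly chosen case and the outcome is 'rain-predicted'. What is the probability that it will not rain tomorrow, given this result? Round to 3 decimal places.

Let H be the event that it will rain tomorrow. P(H) = 0.2, so P(¬H) = 0.8. With E the 'rain-predicted' result, P(E|H) = 0.82 and P(E|¬H) = 0.2.
P(E) = 0.82·0.2 + 0.2·0.8 = 0.16400 + 0.16000 = 0.32400.
By Bayes' theorem, P(H|E) = 0.16400 / 0.32400 = 0.506. Hence P(¬H|E) = 1 − 0.506 = 0.494.

P(¬H | E) ≈ 0.494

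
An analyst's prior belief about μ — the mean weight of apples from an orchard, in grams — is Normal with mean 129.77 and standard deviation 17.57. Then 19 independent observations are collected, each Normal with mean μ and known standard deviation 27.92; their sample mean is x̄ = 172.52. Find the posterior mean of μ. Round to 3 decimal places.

With known σ, the Normal prior is conjugate. Weight on the data is w = (n/σ²)/(n/σ² + 1/τ₀²) = 0.0243738/(0.0243738+0.00323934) = 0.88269.
Posterior mean = w·x̄ + (1−w)·μ₀ = 0.88269·172.52 + 0.11731·129.77 = 167.505.

Posterior mean ≈ 167.505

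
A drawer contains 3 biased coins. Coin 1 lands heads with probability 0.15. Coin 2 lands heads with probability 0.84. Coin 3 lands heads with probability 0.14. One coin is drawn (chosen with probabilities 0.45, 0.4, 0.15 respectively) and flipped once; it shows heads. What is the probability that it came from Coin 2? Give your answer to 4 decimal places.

Posterior probability ≈ 0.7915

P(heads|C1) = 0.15; P(heads|C2) = 0.84; P(heads|C3) = 0.14.
Prior × likelihood for each source: 0.45·0.15=0.06750, 0.4·0.84=0.3360, 0.15·0.14=0.02100. Summing gives P(heads) = 0.42450.
P(Coin 2 | heads) = 0.3360 / 0.42450 = 0.7915.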